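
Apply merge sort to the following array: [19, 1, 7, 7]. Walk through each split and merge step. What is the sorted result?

Merge sort trace:

Split: [19, 1, 7, 7] -> [19, 1] and [7, 7]
  Split: [19, 1] -> [19] and [1]
  Merge: [19] + [1] -> [1, 19]
  Split: [7, 7] -> [7] and [7]
  Merge: [7] + [7] -> [7, 7]
Merge: [1, 19] + [7, 7] -> [1, 7, 7, 19]

Final sorted array: [1, 7, 7, 19]

The merge sort proceeds by recursively splitting the array and merging sorted halves.
After all merges, the sorted array is [1, 7, 7, 19].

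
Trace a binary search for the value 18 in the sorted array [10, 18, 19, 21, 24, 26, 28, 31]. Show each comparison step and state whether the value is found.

Binary search for 18 in [10, 18, 19, 21, 24, 26, 28, 31]:

lo=0, hi=7, mid=3, arr[mid]=21 -> 21 > 18, search left half
lo=0, hi=2, mid=1, arr[mid]=18 -> Found target at index 1!

Binary search finds 18 at index 1 after 2 comparisons. The search repeatedly halves the search space by comparing with the middle element.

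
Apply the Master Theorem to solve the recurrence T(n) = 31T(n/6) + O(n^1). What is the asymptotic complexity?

Master Theorem for T(n) = 31T(n/6) + O(n^1):

a = 31, b = 6, c = 1
log_b(a) = log_6(31) = 1.9165

Case 1: c = 1 < log_6(31) = 1.9165
T(n) = O(n^(log_6 31))

For T(n) = 31T(n/6) + O(n^1): log_6(31) = 1.9165. This is Case 1 of the Master Theorem (c < log_b(a), work dominated by leaves), giving O(n^(log_6 31)).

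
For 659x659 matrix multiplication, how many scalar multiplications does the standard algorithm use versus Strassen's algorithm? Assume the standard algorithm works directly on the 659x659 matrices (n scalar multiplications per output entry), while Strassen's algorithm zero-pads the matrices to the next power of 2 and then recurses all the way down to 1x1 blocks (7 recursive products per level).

Matrix multiplication for 659x659 matrices:

Strassen's algorithm requires power-of-2 dimensions. Pad 659x659 to 1024x1024 (next power of 2).

Standard algorithm: 659^3 = 286191179 multiplications
Strassen's algorithm: 7^(log2(1024)) = 7^10 = 282475249 multiplications
Savings: 286191179 - 282475249 = 3715930 multiplications

Standard: 286191179 multiplications (659^3). Strassen: 282475249 multiplications (7^10, after padding to 1024x1024). Strassen reduces 8 recursive multiplications to 7 at each level.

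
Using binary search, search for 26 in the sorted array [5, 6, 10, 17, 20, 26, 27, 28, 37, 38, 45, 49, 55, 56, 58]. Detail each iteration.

Binary search for 26 in [5, 6, 10, 17, 20, 26, 27, 28, 37, 38, 45, 49, 55, 56, 58]:

lo=0, hi=14, mid=7, arr[mid]=28 -> 28 > 26, search left half
lo=0, hi=6, mid=3, arr[mid]=17 -> 17 < 26, search right half
lo=4, hi=6, mid=5, arr[mid]=26 -> Found target at index 5!

Binary search finds 26 at index 5 after 3 comparisons. The search repeatedly halves the search space by comparing with the middle element.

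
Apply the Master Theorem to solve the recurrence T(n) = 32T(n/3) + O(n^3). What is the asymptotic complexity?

Master Theorem for T(n) = 32T(n/3) + O(n^3):

a = 32, b = 3, c = 3
log_b(a) = log_3(32) = 3.1546

Case 1: c = 3 < log_3(32) = 3.1546
T(n) = O(n^(log_3 32))

For T(n) = 32T(n/3) + O(n^3): log_3(32) = 3.1546. This is Case 1 of the Master Theorem (c < log_b(a), work dominated by leaves), giving O(n^(log_3 32)).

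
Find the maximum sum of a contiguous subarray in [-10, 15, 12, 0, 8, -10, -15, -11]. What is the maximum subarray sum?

Using Kadane's algorithm on [-10, 15, 12, 0, 8, -10, -15, -11]:

Scanning through the array:
Position 1 (value 15): max_ending_here = 15, max_so_far = 15
Position 2 (value 12): max_ending_here = 27, max_so_far = 27
Position 3 (value 0): max_ending_here = 27, max_so_far = 27
Position 4 (value 8): max_ending_here = 35, max_so_far = 35
Position 5 (value -10): max_ending_here = 25, max_so_far = 35
Position 6 (value -15): max_ending_here = 10, max_so_far = 35
Position 7 (value -11): max_ending_here = -1, max_so_far = 35

Maximum subarray: [15, 12, 0, 8]
Maximum sum: 35

The maximum subarray is [15, 12, 0, 8] with sum 35. This subarray runs from index 1 to index 4.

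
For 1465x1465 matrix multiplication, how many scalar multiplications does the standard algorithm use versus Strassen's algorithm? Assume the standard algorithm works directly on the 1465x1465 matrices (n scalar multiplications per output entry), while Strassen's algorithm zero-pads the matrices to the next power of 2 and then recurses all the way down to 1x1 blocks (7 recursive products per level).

Matrix multiplication for 1465x1465 matrices:

Strassen's algorithm requires power-of-2 dimensions. Pad 1465x1465 to 2048x2048 (next power of 2).

Standard algorithm: 1465^3 = 3144219625 multiplications
Strassen's algorithm: 7^(log2(2048)) = 7^11 = 1977326743 multiplications
Savings: 3144219625 - 1977326743 = 1166892882 multiplications

Standard: 3144219625 multiplications (1465^3). Strassen: 1977326743 multiplications (7^11, after padding to 2048x2048). Strassen reduces 8 recursive multiplications to 7 at each level.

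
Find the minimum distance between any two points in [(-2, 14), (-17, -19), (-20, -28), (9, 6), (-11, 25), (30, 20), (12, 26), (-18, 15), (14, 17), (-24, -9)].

Computing all pairwise distances among 10 points:

d((-2, 14), (-17, -19)) = 36.2491
d((-2, 14), (-20, -28)) = 45.6946
d((-2, 14), (9, 6)) = 13.6015
d((-2, 14), (-11, 25)) = 14.2127
d((-2, 14), (30, 20)) = 32.5576
d((-2, 14), (12, 26)) = 18.4391
d((-2, 14), (-18, 15)) = 16.0312
d((-2, 14), (14, 17)) = 16.2788
d((-2, 14), (-24, -9)) = 31.8277
d((-17, -19), (-20, -28)) = 9.4868
d((-17, -19), (9, 6)) = 36.0694
d((-17, -19), (-11, 25)) = 44.4072
d((-17, -19), (30, 20)) = 61.0737
d((-17, -19), (12, 26)) = 53.535
d((-17, -19), (-18, 15)) = 34.0147
d((-17, -19), (14, 17)) = 47.5079
d((-17, -19), (-24, -9)) = 12.2066
d((-20, -28), (9, 6)) = 44.6878
d((-20, -28), (-11, 25)) = 53.7587
d((-20, -28), (30, 20)) = 69.3109
d((-20, -28), (12, 26)) = 62.7694
d((-20, -28), (-18, 15)) = 43.0465
d((-20, -28), (14, 17)) = 56.4004
d((-20, -28), (-24, -9)) = 19.4165
d((9, 6), (-11, 25)) = 27.5862
d((9, 6), (30, 20)) = 25.2389
d((9, 6), (12, 26)) = 20.2237
d((9, 6), (-18, 15)) = 28.4605
d((9, 6), (14, 17)) = 12.083
d((9, 6), (-24, -9)) = 36.2491
d((-11, 25), (30, 20)) = 41.3038
d((-11, 25), (12, 26)) = 23.0217
d((-11, 25), (-18, 15)) = 12.2066
d((-11, 25), (14, 17)) = 26.2488
d((-11, 25), (-24, -9)) = 36.4005
d((30, 20), (12, 26)) = 18.9737
d((30, 20), (-18, 15)) = 48.2597
d((30, 20), (14, 17)) = 16.2788
d((30, 20), (-24, -9)) = 61.2944
d((12, 26), (-18, 15)) = 31.9531
d((12, 26), (14, 17)) = 9.2195 <-- minimum
d((12, 26), (-24, -9)) = 50.2096
d((-18, 15), (14, 17)) = 32.0624
d((-18, 15), (-24, -9)) = 24.7386
d((14, 17), (-24, -9)) = 46.0435

Closest pair: (12, 26) and (14, 17) with distance 9.2195

The closest pair is (12, 26) and (14, 17) with Euclidean distance 9.2195. For 10 points, brute-force pairwise comparison is shown above. For large n, the divide-and-conquer algorithm (sort by x, recurse on halves, check the dividing strip) achieves O(n log n).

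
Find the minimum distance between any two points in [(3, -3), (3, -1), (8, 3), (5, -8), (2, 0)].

Computing all pairwise distances among 5 points:

d((3, -3), (3, -1)) = 2.0
d((3, -3), (8, 3)) = 7.8102
d((3, -3), (5, -8)) = 5.3852
d((3, -3), (2, 0)) = 3.1623
d((3, -1), (8, 3)) = 6.4031
d((3, -1), (5, -8)) = 7.2801
d((3, -1), (2, 0)) = 1.4142 <-- minimum
d((8, 3), (5, -8)) = 11.4018
d((8, 3), (2, 0)) = 6.7082
d((5, -8), (2, 0)) = 8.544

Closest pair: (3, -1) and (2, 0) with distance 1.4142

The closest pair is (3, -1) and (2, 0) with Euclidean distance 1.4142. For 5 points, brute-force pairwise comparison is shown above. For large n, the divide-and-conquer algorithm (sort by x, recurse on halves, check the dividing strip) achieves O(n log n).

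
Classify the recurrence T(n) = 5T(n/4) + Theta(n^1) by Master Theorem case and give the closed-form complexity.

Master Theorem for T(n) = 5T(n/4) + O(n^1):

a = 5, b = 4, c = 1
log_b(a) = log_4(5) = 1.1610

Case 1: c = 1 < log_4(5) = 1.1610
T(n) = O(n^(log_4 5))

For T(n) = 5T(n/4) + O(n^1): log_4(5) = 1.1610. This is Case 1 of the Master Theorem (c < log_b(a), work dominated by leaves), giving O(n^(log_4 5)).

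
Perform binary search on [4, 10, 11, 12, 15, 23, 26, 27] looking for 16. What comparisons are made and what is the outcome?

Binary search for 16 in [4, 10, 11, 12, 15, 23, 26, 27]:

lo=0, hi=7, mid=3, arr[mid]=12 -> 12 < 16, search right half
lo=4, hi=7, mid=5, arr[mid]=23 -> 23 > 16, search left half
lo=4, hi=4, mid=4, arr[mid]=15 -> 15 < 16, search right half
lo=5 > hi=4, target 16 not found

Binary search determines that 16 is not in the array after 3 comparisons. The search space was exhausted without finding the target.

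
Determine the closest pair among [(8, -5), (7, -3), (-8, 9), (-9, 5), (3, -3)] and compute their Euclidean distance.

Computing all pairwise distances among 5 points:

d((8, -5), (7, -3)) = 2.2361 <-- minimum
d((8, -5), (-8, 9)) = 21.2603
d((8, -5), (-9, 5)) = 19.7231
d((8, -5), (3, -3)) = 5.3852
d((7, -3), (-8, 9)) = 19.2094
d((7, -3), (-9, 5)) = 17.8885
d((7, -3), (3, -3)) = 4.0
d((-8, 9), (-9, 5)) = 4.1231
d((-8, 9), (3, -3)) = 16.2788
d((-9, 5), (3, -3)) = 14.4222

Closest pair: (8, -5) and (7, -3) with distance 2.2361

The closest pair is (8, -5) and (7, -3) with Euclidean distance 2.2361. For 5 points, brute-force pairwise comparison is shown above. For large n, the divide-and-conquer algorithm (sort by x, recurse on halves, check the dividing strip) achieves O(n log n).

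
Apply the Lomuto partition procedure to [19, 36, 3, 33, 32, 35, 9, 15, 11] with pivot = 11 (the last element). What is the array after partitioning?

Lomuto partition with pivot = 11:

Initial array: [19, 36, 3, 33, 32, 35, 9, 15, 11]

arr[0]=19 > 11: no swap
arr[1]=36 > 11: no swap
arr[2]=3 <= 11: swap with position 0, array becomes [3, 36, 19, 33, 32, 35, 9, 15, 11]
arr[3]=33 > 11: no swap
arr[4]=32 > 11: no swap
arr[5]=35 > 11: no swap
arr[6]=9 <= 11: swap with position 1, array becomes [3, 9, 19, 33, 32, 35, 36, 15, 11]
arr[7]=15 > 11: no swap

Place pivot at position 2: [3, 9, 11, 33, 32, 35, 36, 15, 19]
Pivot position: 2

After partitioning with pivot 11, the array becomes [3, 9, 11, 33, 32, 35, 36, 15, 19]. The pivot is placed at index 2. All elements to the left of the pivot are <= 11, and all elements to the right are > 11.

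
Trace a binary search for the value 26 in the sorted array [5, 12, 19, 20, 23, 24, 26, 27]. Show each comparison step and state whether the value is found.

Binary search for 26 in [5, 12, 19, 20, 23, 24, 26, 27]:

lo=0, hi=7, mid=3, arr[mid]=20 -> 20 < 26, search right half
lo=4, hi=7, mid=5, arr[mid]=24 -> 24 < 26, search right half
lo=6, hi=7, mid=6, arr[mid]=26 -> Found target at index 6!

Binary search finds 26 at index 6 after 3 comparisons. The search repeatedly halves the search space by comparing with the middle element.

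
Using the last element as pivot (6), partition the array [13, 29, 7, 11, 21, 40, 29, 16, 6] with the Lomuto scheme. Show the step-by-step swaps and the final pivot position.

Lomuto partition with pivot = 6:

Initial array: [13, 29, 7, 11, 21, 40, 29, 16, 6]

arr[0]=13 > 6: no swap
arr[1]=29 > 6: no swap
arr[2]=7 > 6: no swap
arr[3]=11 > 6: no swap
arr[4]=21 > 6: no swap
arr[5]=40 > 6: no swap
arr[6]=29 > 6: no swap
arr[7]=16 > 6: no swap

Place pivot at position 0: [6, 29, 7, 11, 21, 40, 29, 16, 13]
Pivot position: 0

After partitioning with pivot 6, the array becomes [6, 29, 7, 11, 21, 40, 29, 16, 13]. The pivot is placed at index 0. All elements to the left of the pivot are <= 6, and all elements to the right are > 6.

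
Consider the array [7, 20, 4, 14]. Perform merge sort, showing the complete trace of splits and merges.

Merge sort trace:

Split: [7, 20, 4, 14] -> [7, 20] and [4, 14]
  Split: [7, 20] -> [7] and [20]
  Merge: [7] + [20] -> [7, 20]
  Split: [4, 14] -> [4] and [14]
  Merge: [4] + [14] -> [4, 14]
Merge: [7, 20] + [4, 14] -> [4, 7, 14, 20]

Final sorted array: [4, 7, 14, 20]

The merge sort proceeds by recursively splitting the array and merging sorted halves.
After all merges, the sorted array is [4, 7, 14, 20].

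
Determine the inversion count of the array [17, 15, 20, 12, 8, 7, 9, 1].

Finding inversions in [17, 15, 20, 12, 8, 7, 9, 1]:

(0, 1): arr[0]=17 > arr[1]=15
(0, 3): arr[0]=17 > arr[3]=12
(0, 4): arr[0]=17 > arr[4]=8
(0, 5): arr[0]=17 > arr[5]=7
(0, 6): arr[0]=17 > arr[6]=9
(0, 7): arr[0]=17 > arr[7]=1
(1, 3): arr[1]=15 > arr[3]=12
(1, 4): arr[1]=15 > arr[4]=8
(1, 5): arr[1]=15 > arr[5]=7
(1, 6): arr[1]=15 > arr[6]=9
(1, 7): arr[1]=15 > arr[7]=1
(2, 3): arr[2]=20 > arr[3]=12
(2, 4): arr[2]=20 > arr[4]=8
(2, 5): arr[2]=20 > arr[5]=7
(2, 6): arr[2]=20 > arr[6]=9
(2, 7): arr[2]=20 > arr[7]=1
(3, 4): arr[3]=12 > arr[4]=8
(3, 5): arr[3]=12 > arr[5]=7
(3, 6): arr[3]=12 > arr[6]=9
(3, 7): arr[3]=12 > arr[7]=1
(4, 5): arr[4]=8 > arr[5]=7
(4, 7): arr[4]=8 > arr[7]=1
(5, 7): arr[5]=7 > arr[7]=1
(6, 7): arr[6]=9 > arr[7]=1

Total inversions: 24

The array has 24 inversion(s): (0,1), (0,3), (0,4), (0,5), (0,6), (0,7), (1,3), (1,4), (1,5), (1,6), (1,7), (2,3), (2,4), (2,5), (2,6), (2,7), (3,4), (3,5), (3,6), (3,7), (4,5), (4,7), (5,7), (6,7). Each pair (i,j) satisfies i < j and arr[i] > arr[j].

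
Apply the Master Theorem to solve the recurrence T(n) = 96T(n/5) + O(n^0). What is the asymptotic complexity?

Master Theorem for T(n) = 96T(n/5) + O(n^0):

a = 96, b = 5, c = 0
log_b(a) = log_5(96) = 2.8360

Case 1: c = 0 < log_5(96) = 2.8360
T(n) = O(n^(log_5 96))

For T(n) = 96T(n/5) + O(n^0): log_5(96) = 2.8360. This is Case 1 of the Master Theorem (c < log_b(a), work dominated by leaves), giving O(n^(log_5 96)).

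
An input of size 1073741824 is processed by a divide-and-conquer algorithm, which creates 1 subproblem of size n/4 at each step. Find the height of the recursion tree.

For divide and conquer with division factor 4:

Problem sizes at each level:
Level 0: 1073741824
Level 1: 268435456
Level 2: 67108864
Level 3: 16777216
Level 4: 4194304
Level 5: 1048576
Level 6: 262144
Level 7: 65536
Level 8: 16384
Level 9: 4096
Level 10: 1024
Level 11: 256
Level 12: 64
Level 13: 16
Level 14: 4
Level 15: 1

The root is level 0 and the size-1 base case is level 15 (the tree spans levels 0 through 15, i.e. 16 levels counting the root), so the depth is the number of divisions: log_4(1073741824) = 15

The recursion tree depth is log_4(1073741824) = 15. At each level, the problem size is divided by 4, so it takes 15 divisions to reduce to a base case of size 1. The algorithm makes 1 recursive call at each level.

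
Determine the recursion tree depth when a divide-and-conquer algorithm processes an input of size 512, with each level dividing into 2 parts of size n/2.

For divide and conquer with division factor 2:

Problem sizes at each level:
Level 0: 512
Level 1: 256
Level 2: 128
Level 3: 64
Level 4: 32
Level 5: 16
Level 6: 8
Level 7: 4
Level 8: 2
Level 9: 1

The root is level 0 and the size-1 base case is level 9 (the tree spans levels 0 through 9, i.e. 10 levels counting the root), so the depth is the number of divisions: log_2(512) = 9

The recursion tree depth is log_2(512) = 9. At each level, the problem size is divided by 2, so it takes 9 divisions to reduce to a base case of size 1. The algorithm makes 2 recursive calls at each level.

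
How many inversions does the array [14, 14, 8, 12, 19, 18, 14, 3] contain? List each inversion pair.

Finding inversions in [14, 14, 8, 12, 19, 18, 14, 3]:

(0, 2): arr[0]=14 > arr[2]=8
(0, 3): arr[0]=14 > arr[3]=12
(0, 7): arr[0]=14 > arr[7]=3
(1, 2): arr[1]=14 > arr[2]=8
(1, 3): arr[1]=14 > arr[3]=12
(1, 7): arr[1]=14 > arr[7]=3
(2, 7): arr[2]=8 > arr[7]=3
(3, 7): arr[3]=12 > arr[7]=3
(4, 5): arr[4]=19 > arr[5]=18
(4, 6): arr[4]=19 > arr[6]=14
(4, 7): arr[4]=19 > arr[7]=3
(5, 6): arr[5]=18 > arr[6]=14
(5, 7): arr[5]=18 > arr[7]=3
(6, 7): arr[6]=14 > arr[7]=3

Total inversions: 14

The array has 14 inversion(s): (0,2), (0,3), (0,7), (1,2), (1,3), (1,7), (2,7), (3,7), (4,5), (4,6), (4,7), (5,6), (5,7), (6,7). Each pair (i,j) satisfies i < j and arr[i] > arr[j].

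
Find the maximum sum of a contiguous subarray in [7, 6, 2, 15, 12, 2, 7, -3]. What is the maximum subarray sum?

Using Kadane's algorithm on [7, 6, 2, 15, 12, 2, 7, -3]:

Scanning through the array:
Position 1 (value 6): max_ending_here = 13, max_so_far = 13
Position 2 (value 2): max_ending_here = 15, max_so_far = 15
Position 3 (value 15): max_ending_here = 30, max_so_far = 30
Position 4 (value 12): max_ending_here = 42, max_so_far = 42
Position 5 (value 2): max_ending_here = 44, max_so_far = 44
Position 6 (value 7): max_ending_here = 51, max_so_far = 51
Position 7 (value -3): max_ending_here = 48, max_so_far = 51

Maximum subarray: [7, 6, 2, 15, 12, 2, 7]
Maximum sum: 51

The maximum subarray is [7, 6, 2, 15, 12, 2, 7] with sum 51. This subarray runs from index 0 to index 6.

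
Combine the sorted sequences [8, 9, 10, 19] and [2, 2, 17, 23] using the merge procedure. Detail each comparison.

Merging process:

Compare 8 vs 2: take 2 from right. Merged: [2]
Compare 8 vs 2: take 2 from right. Merged: [2, 2]
Compare 8 vs 17: take 8 from left. Merged: [2, 2, 8]
Compare 9 vs 17: take 9 from left. Merged: [2, 2, 8, 9]
Compare 10 vs 17: take 10 from left. Merged: [2, 2, 8, 9, 10]
Compare 19 vs 17: take 17 from right. Merged: [2, 2, 8, 9, 10, 17]
Compare 19 vs 23: take 19 from left. Merged: [2, 2, 8, 9, 10, 17, 19]
Append remaining from right: [23]. Merged: [2, 2, 8, 9, 10, 17, 19, 23]

Final merged array: [2, 2, 8, 9, 10, 17, 19, 23]
Total comparisons: 7

The merged array is [2, 2, 8, 9, 10, 17, 19, 23], requiring 7 comparisons. The merge step runs in O(n) time where n is the total number of elements.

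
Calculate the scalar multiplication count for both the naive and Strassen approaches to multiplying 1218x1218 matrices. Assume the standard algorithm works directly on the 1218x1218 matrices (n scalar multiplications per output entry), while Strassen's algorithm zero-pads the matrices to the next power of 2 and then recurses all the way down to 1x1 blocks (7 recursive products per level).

Matrix multiplication for 1218x1218 matrices:

Strassen's algorithm requires power-of-2 dimensions. Pad 1218x1218 to 2048x2048 (next power of 2).

Standard algorithm: 1218^3 = 1806932232 multiplications
Strassen's algorithm: 7^(log2(2048)) = 7^11 = 1977326743 multiplications
Difference: 1806932232 - 1977326743 = -170394511 (Strassen uses MORE here due to padding overhead — for small or just-over-power-of-2 n, padding can outweigh the per-level savings)

Standard: 1806932232 multiplications (1218^3). Strassen: 1977326743 multiplications (7^11, after padding to 2048x2048). Strassen reduces 8 recursive multiplications to 7 at each level.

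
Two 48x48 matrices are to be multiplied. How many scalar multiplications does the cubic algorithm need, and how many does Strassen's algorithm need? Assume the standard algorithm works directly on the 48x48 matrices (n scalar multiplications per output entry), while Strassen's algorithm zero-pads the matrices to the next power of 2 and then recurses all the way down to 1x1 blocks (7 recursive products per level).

Matrix multiplication for 48x48 matrices:

Strassen's algorithm requires power-of-2 dimensions. Pad 48x48 to 64x64 (next power of 2).

Standard algorithm: 48^3 = 110592 multiplications
Strassen's algorithm: 7^(log2(64)) = 7^6 = 117649 multiplications
Difference: 110592 - 117649 = -7057 (Strassen uses MORE here due to padding overhead — for small or just-over-power-of-2 n, padding can outweigh the per-level savings)

Standard: 110592 multiplications (48^3). Strassen: 117649 multiplications (7^6, after padding to 64x64). Strassen reduces 8 recursive multiplications to 7 at each level.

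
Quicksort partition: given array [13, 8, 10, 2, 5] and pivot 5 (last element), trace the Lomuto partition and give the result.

Lomuto partition with pivot = 5:

Initial array: [13, 8, 10, 2, 5]

arr[0]=13 > 5: no swap
arr[1]=8 > 5: no swap
arr[2]=10 > 5: no swap
arr[3]=2 <= 5: swap with position 0, array becomes [2, 8, 10, 13, 5]

Place pivot at position 1: [2, 5, 10, 13, 8]
Pivot position: 1

After partitioning with pivot 5, the array becomes [2, 5, 10, 13, 8]. The pivot is placed at index 1. All elements to the left of the pivot are <= 5, and all elements to the right are > 5.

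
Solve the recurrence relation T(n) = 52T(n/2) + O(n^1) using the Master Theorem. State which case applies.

Master Theorem for T(n) = 52T(n/2) + O(n^1):

a = 52, b = 2, c = 1
log_b(a) = log_2(52) = 5.7004

Case 1: c = 1 < log_2(52) = 5.7004
T(n) = O(n^(log_2 52))

For T(n) = 52T(n/2) + O(n^1): log_2(52) = 5.7004. This is Case 1 of the Master Theorem (c < log_b(a), work dominated by leaves), giving O(n^(log_2 52)).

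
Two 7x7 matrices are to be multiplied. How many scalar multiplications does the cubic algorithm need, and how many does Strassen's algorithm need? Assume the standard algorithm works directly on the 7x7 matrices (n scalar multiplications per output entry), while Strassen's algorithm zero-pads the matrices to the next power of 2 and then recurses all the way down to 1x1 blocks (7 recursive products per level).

Matrix multiplication for 7x7 matrices:

Strassen's algorithm requires power-of-2 dimensions. Pad 7x7 to 8x8 (next power of 2).

Standard algorithm: 7^3 = 343 multiplications
Strassen's algorithm: 7^(log2(8)) = 7^3 = 343 multiplications
Savings: 343 - 343 = 0 multiplications

Standard: 343 multiplications (7^3). Strassen: 343 multiplications (7^3, after padding to 8x8). Strassen reduces 8 recursive multiplications to 7 at each level.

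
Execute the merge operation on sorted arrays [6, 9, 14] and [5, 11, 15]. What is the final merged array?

Merging process:

Compare 6 vs 5: take 5 from right. Merged: [5]
Compare 6 vs 11: take 6 from left. Merged: [5, 6]
Compare 9 vs 11: take 9 from left. Merged: [5, 6, 9]
Compare 14 vs 11: take 11 from right. Merged: [5, 6, 9, 11]
Compare 14 vs 15: take 14 from left. Merged: [5, 6, 9, 11, 14]
Append remaining from right: [15]. Merged: [5, 6, 9, 11, 14, 15]

Final merged array: [5, 6, 9, 11, 14, 15]
Total comparisons: 5

The merged array is [5, 6, 9, 11, 14, 15], requiring 5 comparisons. The merge step runs in O(n) time where n is the total number of elements.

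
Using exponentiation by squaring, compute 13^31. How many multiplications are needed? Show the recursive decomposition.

Computing 13^31 by squaring (build up from 13^1; each line after the first costs one multiplication):

13^1 = 13
13^2 = (13^1)^2 = 13^2 = 169
13^3 = 13 * 13^2 = 13 * 169 = 2197
13^6 = (13^3)^2 = 2197^2 = 4826809
13^7 = 13 * 13^6 = 13 * 4826809 = 62748517
13^14 = (13^7)^2 = 62748517^2 = 3937376385699289
13^15 = 13 * 13^14 = 13 * 3937376385699289 = 51185893014090757
13^30 = (13^15)^2 = 51185893014090757^2 = 2619995643649944960380551432833049
13^31 = 13 * 13^30 = 13 * 2619995643649944960380551432833049 = 34059943367449284484947168626829637

Result: 34059943367449284484947168626829637
Multiplications needed: 8 (8 lines after 13^1)

13^31 = 34059943367449284484947168626829637. Using exponentiation by squaring, this requires 8 multiplications. The key idea: if the exponent is even, square the half-power; if odd, multiply by the base once.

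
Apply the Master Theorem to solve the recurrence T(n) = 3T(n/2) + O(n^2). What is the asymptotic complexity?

Master Theorem for T(n) = 3T(n/2) + O(n^2):

a = 3, b = 2, c = 2
log_b(a) = log_2(3) = 1.5850

Case 3: c = 2 > log_2(3) = 1.5850
T(n) = O(n^2) = O(n^2)

For T(n) = 3T(n/2) + O(n^2): log_2(3) = 1.5850. This is Case 3 of the Master Theorem (c > log_b(a), work dominated by root), giving O(n^2).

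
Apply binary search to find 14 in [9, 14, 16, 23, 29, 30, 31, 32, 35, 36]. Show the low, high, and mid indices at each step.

Binary search for 14 in [9, 14, 16, 23, 29, 30, 31, 32, 35, 36]:

lo=0, hi=9, mid=4, arr[mid]=29 -> 29 > 14, search left half
lo=0, hi=3, mid=1, arr[mid]=14 -> Found target at index 1!

Binary search finds 14 at index 1 after 2 comparisons. The search repeatedly halves the search space by comparing with the middle element.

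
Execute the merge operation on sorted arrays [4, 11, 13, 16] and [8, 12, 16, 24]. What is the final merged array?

Merging process:

Compare 4 vs 8: take 4 from left. Merged: [4]
Compare 11 vs 8: take 8 from right. Merged: [4, 8]
Compare 11 vs 12: take 11 from left. Merged: [4, 8, 11]
Compare 13 vs 12: take 12 from right. Merged: [4, 8, 11, 12]
Compare 13 vs 16: take 13 from left. Merged: [4, 8, 11, 12, 13]
Compare 16 vs 16: take 16 from left. Merged: [4, 8, 11, 12, 13, 16]
Append remaining from right: [16, 24]. Merged: [4, 8, 11, 12, 13, 16, 16, 24]

Final merged array: [4, 8, 11, 12, 13, 16, 16, 24]
Total comparisons: 6

The merged array is [4, 8, 11, 12, 13, 16, 16, 24], requiring 6 comparisons. The merge step runs in O(n) time where n is the total number of elements.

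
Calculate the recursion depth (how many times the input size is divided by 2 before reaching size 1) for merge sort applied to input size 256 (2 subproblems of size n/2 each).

For divide and conquer with division factor 2:

Problem sizes at each level:
Level 0: 256
Level 1: 128
Level 2: 64
Level 3: 32
Level 4: 16
Level 5: 8
Level 6: 4
Level 7: 2
Level 8: 1

The root is level 0 and the size-1 base case is level 8 (the tree spans levels 0 through 8, i.e. 9 levels counting the root), so the depth is the number of divisions: log_2(256) = 8

The recursion tree depth is log_2(256) = 8. At each level, the problem size is divided by 2, so it takes 8 divisions to reduce to a base case of size 1. The algorithm makes 2 recursive calls at each level.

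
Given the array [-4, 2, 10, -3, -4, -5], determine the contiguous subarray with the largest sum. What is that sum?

Using Kadane's algorithm on [-4, 2, 10, -3, -4, -5]:

Scanning through the array:
Position 1 (value 2): max_ending_here = 2, max_so_far = 2
Position 2 (value 10): max_ending_here = 12, max_so_far = 12
Position 3 (value -3): max_ending_here = 9, max_so_far = 12
Position 4 (value -4): max_ending_here = 5, max_so_far = 12
Position 5 (value -5): max_ending_here = 0, max_so_far = 12

Maximum subarray: [2, 10]
Maximum sum: 12

The maximum subarray is [2, 10] with sum 12. This subarray runs from index 1 to index 2.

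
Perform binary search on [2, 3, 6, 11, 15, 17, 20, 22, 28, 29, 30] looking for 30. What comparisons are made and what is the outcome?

Binary search for 30 in [2, 3, 6, 11, 15, 17, 20, 22, 28, 29, 30]:

lo=0, hi=10, mid=5, arr[mid]=17 -> 17 < 30, search right half
lo=6, hi=10, mid=8, arr[mid]=28 -> 28 < 30, search right half
lo=9, hi=10, mid=9, arr[mid]=29 -> 29 < 30, search right half
lo=10, hi=10, mid=10, arr[mid]=30 -> Found target at index 10!

Binary search finds 30 at index 10 after 4 comparisons. The search repeatedly halves the search space by comparing with the middle element.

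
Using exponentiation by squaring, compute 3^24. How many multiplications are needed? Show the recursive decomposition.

Computing 3^24 by squaring (build up from 3^1; each line after the first costs one multiplication):

3^1 = 3
3^2 = (3^1)^2 = 3^2 = 9
3^3 = 3 * 3^2 = 3 * 9 = 27
3^6 = (3^3)^2 = 27^2 = 729
3^12 = (3^6)^2 = 729^2 = 531441
3^24 = (3^12)^2 = 531441^2 = 282429536481

Result: 282429536481
Multiplications needed: 5 (5 lines after 3^1)

3^24 = 282429536481. Using exponentiation by squaring, this requires 5 multiplications. The key idea: if the exponent is even, square the half-power; if odd, multiply by the base once.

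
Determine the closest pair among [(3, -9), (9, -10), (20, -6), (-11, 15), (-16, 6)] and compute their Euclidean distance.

Computing all pairwise distances among 5 points:

d((3, -9), (9, -10)) = 6.0828 <-- minimum
d((3, -9), (20, -6)) = 17.2627
d((3, -9), (-11, 15)) = 27.7849
d((3, -9), (-16, 6)) = 24.2074
d((9, -10), (20, -6)) = 11.7047
d((9, -10), (-11, 15)) = 32.0156
d((9, -10), (-16, 6)) = 29.6816
d((20, -6), (-11, 15)) = 37.4433
d((20, -6), (-16, 6)) = 37.9473
d((-11, 15), (-16, 6)) = 10.2956

Closest pair: (3, -9) and (9, -10) with distance 6.0828

The closest pair is (3, -9) and (9, -10) with Euclidean distance 6.0828. For 5 points, brute-force pairwise comparison is shown above. For large n, the divide-and-conquer algorithm (sort by x, recurse on halves, check the dividing strip) achieves O(n log n).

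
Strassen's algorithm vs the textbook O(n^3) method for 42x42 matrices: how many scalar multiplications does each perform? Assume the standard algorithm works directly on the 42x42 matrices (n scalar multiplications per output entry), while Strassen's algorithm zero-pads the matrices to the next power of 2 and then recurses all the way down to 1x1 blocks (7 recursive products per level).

Matrix multiplication for 42x42 matrices:

Strassen's algorithm requires power-of-2 dimensions. Pad 42x42 to 64x64 (next power of 2).

Standard algorithm: 42^3 = 74088 multiplications
Strassen's algorithm: 7^(log2(64)) = 7^6 = 117649 multiplications
Difference: 74088 - 117649 = -43561 (Strassen uses MORE here due to padding overhead — for small or just-over-power-of-2 n, padding can outweigh the per-level savings)

Standard: 74088 multiplications (42^3). Strassen: 117649 multiplications (7^6, after padding to 64x64). Strassen reduces 8 recursive multiplications to 7 at each level.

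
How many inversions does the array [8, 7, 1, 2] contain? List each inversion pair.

Finding inversions in [8, 7, 1, 2]:

(0, 1): arr[0]=8 > arr[1]=7
(0, 2): arr[0]=8 > arr[2]=1
(0, 3): arr[0]=8 > arr[3]=2
(1, 2): arr[1]=7 > arr[2]=1
(1, 3): arr[1]=7 > arr[3]=2

Total inversions: 5

The array has 5 inversion(s): (0,1), (0,2), (0,3), (1,2), (1,3). Each pair (i,j) satisfies i < j and arr[i] > arr[j].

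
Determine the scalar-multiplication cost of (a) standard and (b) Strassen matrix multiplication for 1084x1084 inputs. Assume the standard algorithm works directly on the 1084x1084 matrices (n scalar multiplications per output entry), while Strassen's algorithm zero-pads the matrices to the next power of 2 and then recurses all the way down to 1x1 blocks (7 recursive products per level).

Matrix multiplication for 1084x1084 matrices:

Strassen's algorithm requires power-of-2 dimensions. Pad 1084x1084 to 2048x2048 (next power of 2).

Standard algorithm: 1084^3 = 1273760704 multiplications
Strassen's algorithm: 7^(log2(2048)) = 7^11 = 1977326743 multiplications
Difference: 1273760704 - 1977326743 = -703566039 (Strassen uses MORE here due to padding overhead — for small or just-over-power-of-2 n, padding can outweigh the per-level savings)

Standard: 1273760704 multiplications (1084^3). Strassen: 1977326743 multiplications (7^11, after padding to 2048x2048). Strassen reduces 8 recursive multiplications to 7 at each level.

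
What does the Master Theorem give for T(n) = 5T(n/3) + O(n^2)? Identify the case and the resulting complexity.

Master Theorem for T(n) = 5T(n/3) + O(n^2):

a = 5, b = 3, c = 2
log_b(a) = log_3(5) = 1.4650

Case 3: c = 2 > log_3(5) = 1.4650
T(n) = O(n^2) = O(n^2)

For T(n) = 5T(n/3) + O(n^2): log_3(5) = 1.4650. This is Case 3 of the Master Theorem (c > log_b(a), work dominated by root), giving O(n^2).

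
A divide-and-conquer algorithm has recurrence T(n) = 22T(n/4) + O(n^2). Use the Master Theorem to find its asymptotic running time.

Master Theorem for T(n) = 22T(n/4) + O(n^2):

a = 22, b = 4, c = 2
log_b(a) = log_4(22) = 2.2297

Case 1: c = 2 < log_4(22) = 2.2297
T(n) = O(n^(log_4 22))

For T(n) = 22T(n/4) + O(n^2): log_4(22) = 2.2297. This is Case 1 of the Master Theorem (c < log_b(a), work dominated by leaves), giving O(n^(log_4 22)).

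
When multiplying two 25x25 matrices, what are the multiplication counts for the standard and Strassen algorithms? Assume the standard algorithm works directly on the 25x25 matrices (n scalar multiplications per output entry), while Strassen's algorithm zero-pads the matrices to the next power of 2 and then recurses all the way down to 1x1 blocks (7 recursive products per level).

Matrix multiplication for 25x25 matrices:

Strassen's algorithm requires power-of-2 dimensions. Pad 25x25 to 32x32 (next power of 2).

Standard algorithm: 25^3 = 15625 multiplications
Strassen's algorithm: 7^(log2(32)) = 7^5 = 16807 multiplications
Difference: 15625 - 16807 = -1182 (Strassen uses MORE here due to padding overhead — for small or just-over-power-of-2 n, padding can outweigh the per-level savings)

Standard: 15625 multiplications (25^3). Strassen: 16807 multiplications (7^5, after padding to 32x32). Strassen reduces 8 recursive multiplications to 7 at each level.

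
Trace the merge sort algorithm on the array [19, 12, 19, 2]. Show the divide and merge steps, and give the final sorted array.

Merge sort trace:

Split: [19, 12, 19, 2] -> [19, 12] and [19, 2]
  Split: [19, 12] -> [19] and [12]
  Merge: [19] + [12] -> [12, 19]
  Split: [19, 2] -> [19] and [2]
  Merge: [19] + [2] -> [2, 19]
Merge: [12, 19] + [2, 19] -> [2, 12, 19, 19]

Final sorted array: [2, 12, 19, 19]

The merge sort proceeds by recursively splitting the array and merging sorted halves.
After all merges, the sorted array is [2, 12, 19, 19].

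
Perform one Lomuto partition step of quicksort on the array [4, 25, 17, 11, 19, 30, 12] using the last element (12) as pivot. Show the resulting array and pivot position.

Lomuto partition with pivot = 12:

Initial array: [4, 25, 17, 11, 19, 30, 12]

arr[0]=4 <= 12: swap with position 0, array becomes [4, 25, 17, 11, 19, 30, 12]
arr[1]=25 > 12: no swap
arr[2]=17 > 12: no swap
arr[3]=11 <= 12: swap with position 1, array becomes [4, 11, 17, 25, 19, 30, 12]
arr[4]=19 > 12: no swap
arr[5]=30 > 12: no swap

Place pivot at position 2: [4, 11, 12, 25, 19, 30, 17]
Pivot position: 2

After partitioning with pivot 12, the array becomes [4, 11, 12, 25, 19, 30, 17]. The pivot is placed at index 2. All elements to the left of the pivot are <= 12, and all elements to the right are > 12.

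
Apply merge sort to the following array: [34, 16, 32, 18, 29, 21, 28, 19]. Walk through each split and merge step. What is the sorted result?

Merge sort trace:

Split: [34, 16, 32, 18, 29, 21, 28, 19] -> [34, 16, 32, 18] and [29, 21, 28, 19]
  Split: [34, 16, 32, 18] -> [34, 16] and [32, 18]
    Split: [34, 16] -> [34] and [16]
    Merge: [34] + [16] -> [16, 34]
    Split: [32, 18] -> [32] and [18]
    Merge: [32] + [18] -> [18, 32]
  Merge: [16, 34] + [18, 32] -> [16, 18, 32, 34]
  Split: [29, 21, 28, 19] -> [29, 21] and [28, 19]
    Split: [29, 21] -> [29] and [21]
    Merge: [29] + [21] -> [21, 29]
    Split: [28, 19] -> [28] and [19]
    Merge: [28] + [19] -> [19, 28]
  Merge: [21, 29] + [19, 28] -> [19, 21, 28, 29]
Merge: [16, 18, 32, 34] + [19, 21, 28, 29] -> [16, 18, 19, 21, 28, 29, 32, 34]

Final sorted array: [16, 18, 19, 21, 28, 29, 32, 34]

The merge sort proceeds by recursively splitting the array and merging sorted halves.
After all merges, the sorted array is [16, 18, 19, 21, 28, 29, 32, 34].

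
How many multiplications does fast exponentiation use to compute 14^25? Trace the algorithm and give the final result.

Computing 14^25 by squaring (build up from 14^1; each line after the first costs one multiplication):

14^1 = 14
14^2 = (14^1)^2 = 14^2 = 196
14^3 = 14 * 14^2 = 14 * 196 = 2744
14^6 = (14^3)^2 = 2744^2 = 7529536
14^12 = (14^6)^2 = 7529536^2 = 56693912375296
14^24 = (14^12)^2 = 56693912375296^2 = 3214199700417740936751087616
14^25 = 14 * 14^24 = 14 * 3214199700417740936751087616 = 44998795805848373114515226624

Result: 44998795805848373114515226624
Multiplications needed: 6 (6 lines after 14^1)

14^25 = 44998795805848373114515226624. Using exponentiation by squaring, this requires 6 multiplications. The key idea: if the exponent is even, square the half-power; if odd, multiply by the base once.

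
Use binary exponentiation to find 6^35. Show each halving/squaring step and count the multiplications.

Computing 6^35 by squaring (build up from 6^1; each line after the first costs one multiplication):

6^1 = 6
6^2 = (6^1)^2 = 6^2 = 36
6^4 = (6^2)^2 = 36^2 = 1296
6^8 = (6^4)^2 = 1296^2 = 1679616
6^16 = (6^8)^2 = 1679616^2 = 2821109907456
6^17 = 6 * 6^16 = 6 * 2821109907456 = 16926659444736
6^34 = (6^17)^2 = 16926659444736^2 = 286511799958070431838109696
6^35 = 6 * 6^34 = 6 * 286511799958070431838109696 = 1719070799748422591028658176

Result: 1719070799748422591028658176
Multiplications needed: 7 (7 lines after 6^1)

6^35 = 1719070799748422591028658176. Using exponentiation by squaring, this requires 7 multiplications. The key idea: if the exponent is even, square the half-power; if odd, multiply by the base once.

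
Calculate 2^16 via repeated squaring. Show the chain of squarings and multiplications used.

Computing 2^16 by squaring (build up from 2^1; each line after the first costs one multiplication):

2^1 = 2
2^2 = (2^1)^2 = 2^2 = 4
2^4 = (2^2)^2 = 4^2 = 16
2^8 = (2^4)^2 = 16^2 = 256
2^16 = (2^8)^2 = 256^2 = 65536

Result: 65536
Multiplications needed: 4 (4 lines after 2^1)

2^16 = 65536. Using exponentiation by squaring, this requires 4 multiplications. The key idea: if the exponent is even, square the half-power; if odd, multiply by the base once.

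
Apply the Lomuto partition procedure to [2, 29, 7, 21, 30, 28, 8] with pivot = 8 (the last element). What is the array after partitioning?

Lomuto partition with pivot = 8:

Initial array: [2, 29, 7, 21, 30, 28, 8]

arr[0]=2 <= 8: swap with position 0, array becomes [2, 29, 7, 21, 30, 28, 8]
arr[1]=29 > 8: no swap
arr[2]=7 <= 8: swap with position 1, array becomes [2, 7, 29, 21, 30, 28, 8]
arr[3]=21 > 8: no swap
arr[4]=30 > 8: no swap
arr[5]=28 > 8: no swap

Place pivot at position 2: [2, 7, 8, 21, 30, 28, 29]
Pivot position: 2

After partitioning with pivot 8, the array becomes [2, 7, 8, 21, 30, 28, 29]. The pivot is placed at index 2. All elements to the left of the pivot are <= 8, and all elements to the right are > 8.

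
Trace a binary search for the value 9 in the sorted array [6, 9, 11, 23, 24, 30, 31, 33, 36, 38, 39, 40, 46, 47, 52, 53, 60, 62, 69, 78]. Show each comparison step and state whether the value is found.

Binary search for 9 in [6, 9, 11, 23, 24, 30, 31, 33, 36, 38, 39, 40, 46, 47, 52, 53, 60, 62, 69, 78]:

lo=0, hi=19, mid=9, arr[mid]=38 -> 38 > 9, search left half
lo=0, hi=8, mid=4, arr[mid]=24 -> 24 > 9, search left half
lo=0, hi=3, mid=1, arr[mid]=9 -> Found target at index 1!

Binary search finds 9 at index 1 after 3 comparisons. The search repeatedly halves the search space by comparing with the middle element.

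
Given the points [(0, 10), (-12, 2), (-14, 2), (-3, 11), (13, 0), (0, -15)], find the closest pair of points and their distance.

Computing all pairwise distances among 6 points:

d((0, 10), (-12, 2)) = 14.4222
d((0, 10), (-14, 2)) = 16.1245
d((0, 10), (-3, 11)) = 3.1623
d((0, 10), (13, 0)) = 16.4012
d((0, 10), (0, -15)) = 25.0
d((-12, 2), (-14, 2)) = 2.0 <-- minimum
d((-12, 2), (-3, 11)) = 12.7279
d((-12, 2), (13, 0)) = 25.0799
d((-12, 2), (0, -15)) = 20.8087
d((-14, 2), (-3, 11)) = 14.2127
d((-14, 2), (13, 0)) = 27.074
d((-14, 2), (0, -15)) = 22.0227
d((-3, 11), (13, 0)) = 19.4165
d((-3, 11), (0, -15)) = 26.1725
d((13, 0), (0, -15)) = 19.8494

Closest pair: (-12, 2) and (-14, 2) with distance 2.0

The closest pair is (-12, 2) and (-14, 2) with Euclidean distance 2.0. For 6 points, brute-force pairwise comparison is shown above. For large n, the divide-and-conquer algorithm (sort by x, recurse on halves, check the dividing strip) achieves O(n log n).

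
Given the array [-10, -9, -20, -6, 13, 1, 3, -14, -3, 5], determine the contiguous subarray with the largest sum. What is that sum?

Using Kadane's algorithm on [-10, -9, -20, -6, 13, 1, 3, -14, -3, 5]:

Scanning through the array:
Position 1 (value -9): max_ending_here = -9, max_so_far = -9
Position 2 (value -20): max_ending_here = -20, max_so_far = -9
Position 3 (value -6): max_ending_here = -6, max_so_far = -6
Position 4 (value 13): max_ending_here = 13, max_so_far = 13
Position 5 (value 1): max_ending_here = 14, max_so_far = 14
Position 6 (value 3): max_ending_here = 17, max_so_far = 17
Position 7 (value -14): max_ending_here = 3, max_so_far = 17
Position 8 (value -3): max_ending_here = 0, max_so_far = 17
Position 9 (value 5): max_ending_here = 5, max_so_far = 17

Maximum subarray: [13, 1, 3]
Maximum sum: 17

The maximum subarray is [13, 1, 3] with sum 17. This subarray runs from index 4 to index 6.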